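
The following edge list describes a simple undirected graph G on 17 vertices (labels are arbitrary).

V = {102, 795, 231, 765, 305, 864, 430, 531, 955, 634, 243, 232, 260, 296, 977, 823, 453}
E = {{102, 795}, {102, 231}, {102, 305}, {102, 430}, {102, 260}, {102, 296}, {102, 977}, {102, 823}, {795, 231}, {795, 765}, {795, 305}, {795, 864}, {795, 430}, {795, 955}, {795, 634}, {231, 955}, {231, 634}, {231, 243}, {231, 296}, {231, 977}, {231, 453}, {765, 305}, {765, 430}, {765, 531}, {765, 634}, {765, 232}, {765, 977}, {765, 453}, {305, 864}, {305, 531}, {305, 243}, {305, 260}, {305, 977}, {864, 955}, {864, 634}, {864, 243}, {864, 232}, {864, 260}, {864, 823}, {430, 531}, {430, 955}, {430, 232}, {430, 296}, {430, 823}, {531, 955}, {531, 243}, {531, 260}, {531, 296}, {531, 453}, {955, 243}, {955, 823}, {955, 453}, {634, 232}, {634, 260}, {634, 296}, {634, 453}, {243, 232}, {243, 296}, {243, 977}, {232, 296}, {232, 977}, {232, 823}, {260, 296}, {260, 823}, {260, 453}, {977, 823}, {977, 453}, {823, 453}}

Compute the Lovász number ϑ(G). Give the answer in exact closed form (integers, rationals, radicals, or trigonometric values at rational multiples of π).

sqrt(17)

N(430) = {102, 795, 765, 531, 955, 232, 296, 823}, |N(430)| = 8.
deg(260) = 8; N(260) = {102, 305, 864, 531, 634, 296, 823, 453}.
N(232) = {765, 864, 430, 634, 243, 296, 977, 823}, |N(232)| = 8.
deg(305) = 8; N(305) = {102, 795, 765, 864, 531, 243, 260, 977}.
deg(v) = 8 for all v (|V|=17); SR(17,8,3,4) — a Paley graph.
The 3 distinct eigenvalues: [8.0, 1.561553, -2.561553].
−17·(-sqrt(17)/2 - 1/2) / ((8)−(-sqrt(17)/2 - 1/2)) = sqrt(17) = ϑ(G).
Numerically 4.123105626.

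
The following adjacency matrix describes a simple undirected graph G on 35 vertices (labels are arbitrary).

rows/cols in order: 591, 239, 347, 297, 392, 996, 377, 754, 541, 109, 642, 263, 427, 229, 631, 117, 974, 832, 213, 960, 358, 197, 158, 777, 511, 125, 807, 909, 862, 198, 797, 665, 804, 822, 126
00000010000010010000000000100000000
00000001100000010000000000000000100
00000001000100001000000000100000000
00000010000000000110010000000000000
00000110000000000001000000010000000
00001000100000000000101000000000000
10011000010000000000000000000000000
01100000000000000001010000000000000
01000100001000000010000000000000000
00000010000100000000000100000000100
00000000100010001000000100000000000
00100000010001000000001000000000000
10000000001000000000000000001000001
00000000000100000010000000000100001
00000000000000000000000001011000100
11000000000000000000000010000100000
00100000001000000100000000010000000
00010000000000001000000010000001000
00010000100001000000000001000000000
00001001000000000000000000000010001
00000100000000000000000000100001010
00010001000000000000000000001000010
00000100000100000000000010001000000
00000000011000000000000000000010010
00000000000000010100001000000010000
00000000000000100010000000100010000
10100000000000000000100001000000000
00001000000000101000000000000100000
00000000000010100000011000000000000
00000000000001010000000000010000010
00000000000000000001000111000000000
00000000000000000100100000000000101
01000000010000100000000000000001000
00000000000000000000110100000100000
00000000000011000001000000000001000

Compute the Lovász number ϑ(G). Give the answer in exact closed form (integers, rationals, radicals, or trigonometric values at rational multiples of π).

15

Vertex 832 has 4 neighbors: 297, 974, 511, 665.
Vertex 541 has 4 neighbors: 239, 996, 642, 213.
deg(909) = 4; N(909) = {392, 631, 974, 198}.
deg(263) = 4; N(263) = {347, 109, 229, 158}.
G on 35 vertices is 4-regular; this is K(7,3), the Kneser graph.
The 4 distinct eigenvalues: [4.0, 2.0, -1.0, -3.0].
ϑ = −N·λ_min/(λ_max−λ_min) = −35·(-3)/(4−(-3)) = 15.
= 15.0000000… (decimal).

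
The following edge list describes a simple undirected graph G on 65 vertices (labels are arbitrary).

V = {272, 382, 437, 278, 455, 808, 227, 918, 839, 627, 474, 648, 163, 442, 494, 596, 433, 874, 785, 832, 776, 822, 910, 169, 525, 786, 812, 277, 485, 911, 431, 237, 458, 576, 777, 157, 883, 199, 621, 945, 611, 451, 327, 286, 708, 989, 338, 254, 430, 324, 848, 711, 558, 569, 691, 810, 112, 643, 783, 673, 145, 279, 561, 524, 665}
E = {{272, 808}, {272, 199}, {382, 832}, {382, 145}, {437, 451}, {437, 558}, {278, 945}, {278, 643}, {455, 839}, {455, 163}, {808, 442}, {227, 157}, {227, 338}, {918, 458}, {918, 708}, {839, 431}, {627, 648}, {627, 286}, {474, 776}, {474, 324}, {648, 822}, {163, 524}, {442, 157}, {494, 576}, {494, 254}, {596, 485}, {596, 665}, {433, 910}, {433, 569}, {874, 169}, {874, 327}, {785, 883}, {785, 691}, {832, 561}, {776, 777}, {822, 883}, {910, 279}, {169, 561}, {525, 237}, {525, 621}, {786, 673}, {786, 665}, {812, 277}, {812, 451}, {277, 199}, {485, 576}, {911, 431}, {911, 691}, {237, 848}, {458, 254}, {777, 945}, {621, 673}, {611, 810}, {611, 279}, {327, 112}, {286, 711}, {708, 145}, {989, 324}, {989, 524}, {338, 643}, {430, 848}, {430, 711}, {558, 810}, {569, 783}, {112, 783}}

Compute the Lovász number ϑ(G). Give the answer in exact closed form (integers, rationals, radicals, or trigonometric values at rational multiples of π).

deg(777) = 2; N(777) = {776, 945}.
N(569) = {433, 783}, |N(569)| = 2.
Vertex 286 has 2 neighbors: 627, 711.
deg(786) = 2; N(786) = {673, 665}.
Regular of degree 2 on 65 vertices: the odd cycle C_{65}.
Distinct eigenvalues (to 3 d.p.): [2.0, 1.991, 1.963, 1.916, 1.852, 1.771, 1.673, 1.559, 1.431, 1.29, 1.136, 0.972, 0.799, 0.618, 0.432, 0.241, 0.048, -0.145, -0.337, -0.525, -0.709, -0.886, -1.055, -1.214, -1.362, -1.497, -1.618, -1.724, -1.814, -1.887, -1.942, -1.979, -1.998].
Lovász: ϑ = −65(-2*cos(pi/65))/(2+-(-1)*2*cos(pi/65)) = 65*cos(pi/65)/(cos(pi/65) + 1).
Numerically 32.48101.
Check 32 ≤ 65*cos(pi/65)/(cos(pi/65) + 1) ≤ 33: both strict.

65*cos(pi/65)/(cos(pi/65) + 1)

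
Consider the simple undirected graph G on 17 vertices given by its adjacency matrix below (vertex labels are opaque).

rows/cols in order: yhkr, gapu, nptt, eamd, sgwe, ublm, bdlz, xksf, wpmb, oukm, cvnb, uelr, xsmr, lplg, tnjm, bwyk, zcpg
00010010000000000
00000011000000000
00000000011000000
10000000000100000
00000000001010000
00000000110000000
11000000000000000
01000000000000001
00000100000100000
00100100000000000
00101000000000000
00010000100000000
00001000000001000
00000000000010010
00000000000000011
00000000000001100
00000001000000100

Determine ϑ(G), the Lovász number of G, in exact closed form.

deg(bdlz) = 2; N(bdlz) = {yhkr, gapu}.
N(tnjm) = {bwyk, zcpg}, |N(tnjm)| = 2.
deg(wpmb) = 2; N(wpmb) = {ublm, uelr}.
N(sgwe) = {cvnb, xsmr}, |N(sgwe)| = 2.
Every vertex has degree 2 (N=17); connected 2-regular on 17 ⇒ C_{17}.
Distinct eigenvalues (to 6 d.p.): [2.0, 1.864944, 1.478018, 0.891477, 0.184537, -0.547326, -1.205269, -1.700434, -1.965946].
Lovász (edge-transitive): ϑ = −17·(-2*cos(pi/17))/((2)−(-2*cos(pi/17))) = 17*cos(pi/17)/(cos(pi/17) + 1).
= 8.42701… (decimal).
Check 8 ≤ 17*cos(pi/17)/(cos(pi/17) + 1) ≤ 9: both strict.

17*cos(pi/17)/(cos(pi/17) + 1)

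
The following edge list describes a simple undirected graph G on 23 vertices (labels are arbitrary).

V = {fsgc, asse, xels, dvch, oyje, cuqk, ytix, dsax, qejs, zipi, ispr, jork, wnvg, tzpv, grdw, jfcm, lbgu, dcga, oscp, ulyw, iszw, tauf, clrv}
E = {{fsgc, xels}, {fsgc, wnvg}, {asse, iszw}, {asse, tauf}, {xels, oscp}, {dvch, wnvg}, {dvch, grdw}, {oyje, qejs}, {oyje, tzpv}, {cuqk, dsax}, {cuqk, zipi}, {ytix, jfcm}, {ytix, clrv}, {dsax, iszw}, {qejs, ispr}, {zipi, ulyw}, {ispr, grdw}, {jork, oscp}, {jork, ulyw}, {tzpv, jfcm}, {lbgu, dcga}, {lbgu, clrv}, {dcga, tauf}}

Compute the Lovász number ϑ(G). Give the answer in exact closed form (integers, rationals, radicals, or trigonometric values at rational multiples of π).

23*cos(pi/23)/(cos(pi/23) + 1)

Vertex asse has 2 neighbors: iszw, tauf.
deg(jfcm) = 2; N(jfcm) = {ytix, tzpv}.
N(wnvg) = {fsgc, dvch}, |N(wnvg)| = 2.
Vertex tauf has 2 neighbors: asse, dcga.
deg(v) = 2 for all v (|V|=23); a single 23-cycle (edge-transitive).
The 12 distinct eigenvalues: [2.0, 1.925835, 1.708839, 1.365106, 0.92013, 0.406912, -0.136485, -0.669759, -1.153361, -1.551423, -1.834423, -1.981372].
λ_max=2, λ_min=-2*cos(pi/23); ϑ = −23·λ_min/(λ_max−λ_min) = 23*cos(pi/23)/(cos(pi/23) + 1).
≈ 11.446194 (to 6 d.p.).
Sandwich: α(G)=11 ≤ ϑ(G)=23*cos(pi/23)/(cos(pi/23) + 1) ≤ χ(Ḡ)=12 (both strict).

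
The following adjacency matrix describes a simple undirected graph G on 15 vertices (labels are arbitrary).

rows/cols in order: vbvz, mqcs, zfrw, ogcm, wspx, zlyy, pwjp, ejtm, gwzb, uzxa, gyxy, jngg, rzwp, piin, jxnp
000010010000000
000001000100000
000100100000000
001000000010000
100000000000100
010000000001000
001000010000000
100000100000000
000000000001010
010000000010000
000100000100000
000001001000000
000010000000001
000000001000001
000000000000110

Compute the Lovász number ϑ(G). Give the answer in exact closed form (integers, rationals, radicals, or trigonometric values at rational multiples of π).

15*cos(pi/15)/(cos(pi/15) + 1)

N(jxnp) = {rzwp, piin}, |N(jxnp)| = 2.
deg(pwjp) = 2; N(pwjp) = {zfrw, ejtm}.
N(gwzb) = {jngg, piin}, |N(gwzb)| = 2.
Vertex mqcs has 2 neighbors: zlyy, uzxa.
Every vertex has degree 2 (N=15); the odd cycle C_{15}.
The 8 distinct eigenvalues: [2.0, 1.827091, 1.338261, 0.618034, -0.209057, -1.0, -1.618034, -1.956295].
With N=15: ϑ(G) = 15·(-(-1)*2*cos(pi/15))/(2−(-2*cos(pi/15))) = 15*cos(pi/15)/(cos(pi/15) + 1).
≈ 7.41715 (to 5 d.p.).
Sandwich: α(G)=7 ≤ ϑ(G)=15*cos(pi/15)/(cos(pi/15) + 1) ≤ χ(Ḡ)=8 (both strict).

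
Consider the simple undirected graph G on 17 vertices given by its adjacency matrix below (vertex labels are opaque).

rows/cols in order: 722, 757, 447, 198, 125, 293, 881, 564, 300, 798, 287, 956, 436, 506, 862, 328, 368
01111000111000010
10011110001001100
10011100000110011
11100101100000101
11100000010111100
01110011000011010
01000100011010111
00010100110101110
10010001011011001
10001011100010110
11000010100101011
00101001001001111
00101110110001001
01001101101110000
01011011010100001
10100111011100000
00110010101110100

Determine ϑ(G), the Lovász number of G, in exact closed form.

sqrt(17)

Vertex 436 has 8 neighbors: 447, 125, 293, 881, 300, 798, 506, 368.
N(198) = {722, 757, 447, 293, 564, 300, 862, 368}, |N(198)| = 8.
deg(881) = 8; N(881) = {757, 293, 798, 287, 436, 862, 328, 368}.
Vertex 757 has 8 neighbors: 722, 198, 125, 293, 881, 287, 506, 862.
8-regular, N=17; strongly regular (17,8,3,4).
A has 3 distinct eigenvalues ≈ [8.0, 1.562, -2.562].
Lovász: ϑ = −17(-sqrt(17)/2 - 1/2)/(8+-(-sqrt(17)/2 - 1/2)) = sqrt(17).
= 4.12311… (decimal).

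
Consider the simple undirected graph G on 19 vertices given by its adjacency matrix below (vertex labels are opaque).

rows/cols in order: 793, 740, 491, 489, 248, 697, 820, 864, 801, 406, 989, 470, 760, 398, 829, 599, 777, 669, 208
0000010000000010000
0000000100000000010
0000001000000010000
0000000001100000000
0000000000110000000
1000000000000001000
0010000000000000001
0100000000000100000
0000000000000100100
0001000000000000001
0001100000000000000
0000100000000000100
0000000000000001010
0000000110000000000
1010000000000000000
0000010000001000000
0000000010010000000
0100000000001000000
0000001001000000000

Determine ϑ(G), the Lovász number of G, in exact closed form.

N(470) = {248, 777}, |N(470)| = 2.
N(777) = {801, 470}, |N(777)| = 2.
deg(864) = 2; N(864) = {740, 398}.
Vertex 599 has 2 neighbors: 697, 760.
Regular of degree 2 on 19 vertices: this is C_{19}, the 19-cycle.
The 10 distinct eigenvalues: [2.0, 1.891634, 1.578281, 1.093896, 0.490971, -0.165159, -0.803391, -1.354563, -1.758948, -1.972723].
ϑ = −N·λ_min/(λ_max−λ_min) = −19·(-2*cos(pi/19))/(2−(-2*cos(pi/19))) = 19*cos(pi/19)/(cos(pi/19) + 1).
= 9.434771374… (decimal).
Sandwich: α(G)=9 ≤ ϑ(G)=19*cos(pi/19)/(cos(pi/19) + 1) ≤ χ(Ḡ)=10 (both strict).

19*cos(pi/19)/(cos(pi/19) + 1)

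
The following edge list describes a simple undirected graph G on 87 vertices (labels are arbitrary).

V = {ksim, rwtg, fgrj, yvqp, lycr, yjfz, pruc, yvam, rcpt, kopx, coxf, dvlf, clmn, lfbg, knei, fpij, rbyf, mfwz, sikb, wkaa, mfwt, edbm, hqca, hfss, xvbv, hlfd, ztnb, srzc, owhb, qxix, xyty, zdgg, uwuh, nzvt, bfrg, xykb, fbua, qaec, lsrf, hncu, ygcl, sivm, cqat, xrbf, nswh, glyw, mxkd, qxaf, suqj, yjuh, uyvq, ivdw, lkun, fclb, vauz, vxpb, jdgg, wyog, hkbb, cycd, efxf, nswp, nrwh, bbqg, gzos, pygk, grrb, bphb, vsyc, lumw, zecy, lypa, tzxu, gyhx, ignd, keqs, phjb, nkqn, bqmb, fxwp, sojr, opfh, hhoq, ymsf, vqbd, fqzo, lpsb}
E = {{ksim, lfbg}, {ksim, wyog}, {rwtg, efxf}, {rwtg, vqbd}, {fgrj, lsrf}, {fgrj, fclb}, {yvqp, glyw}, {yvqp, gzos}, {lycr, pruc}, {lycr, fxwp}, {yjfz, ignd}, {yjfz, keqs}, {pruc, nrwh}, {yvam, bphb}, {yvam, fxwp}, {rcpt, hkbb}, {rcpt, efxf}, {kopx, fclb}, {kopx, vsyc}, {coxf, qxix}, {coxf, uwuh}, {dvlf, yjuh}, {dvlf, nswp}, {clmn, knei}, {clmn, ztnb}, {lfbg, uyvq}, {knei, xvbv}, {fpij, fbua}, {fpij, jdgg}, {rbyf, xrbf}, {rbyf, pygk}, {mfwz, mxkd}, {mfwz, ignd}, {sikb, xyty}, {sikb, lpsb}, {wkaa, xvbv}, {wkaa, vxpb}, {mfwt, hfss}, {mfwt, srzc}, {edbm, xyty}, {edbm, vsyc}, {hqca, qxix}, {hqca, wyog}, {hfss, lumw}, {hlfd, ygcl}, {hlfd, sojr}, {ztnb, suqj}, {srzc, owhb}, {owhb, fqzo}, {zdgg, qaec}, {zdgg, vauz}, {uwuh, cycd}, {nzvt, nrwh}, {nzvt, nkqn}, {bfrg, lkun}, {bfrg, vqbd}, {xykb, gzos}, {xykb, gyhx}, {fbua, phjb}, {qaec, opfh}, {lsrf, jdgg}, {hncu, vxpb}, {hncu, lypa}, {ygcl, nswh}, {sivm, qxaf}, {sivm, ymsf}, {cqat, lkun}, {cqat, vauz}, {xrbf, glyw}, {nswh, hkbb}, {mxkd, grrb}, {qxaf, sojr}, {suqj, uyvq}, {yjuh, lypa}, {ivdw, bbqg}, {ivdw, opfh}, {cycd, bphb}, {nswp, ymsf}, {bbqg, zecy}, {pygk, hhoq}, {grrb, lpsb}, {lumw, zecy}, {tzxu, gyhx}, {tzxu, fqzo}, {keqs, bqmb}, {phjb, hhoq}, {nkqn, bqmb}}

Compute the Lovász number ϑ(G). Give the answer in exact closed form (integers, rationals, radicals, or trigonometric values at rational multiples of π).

87*cos(pi/87)/(cos(pi/87) + 1)

Vertex clmn has 2 neighbors: knei, ztnb.
N(rcpt) = {hkbb, efxf}, |N(rcpt)| = 2.
N(zdgg) = {qaec, vauz}, |N(zdgg)| = 2.
deg(yvqp) = 2; N(yvqp) = {glyw, gzos}.
G on 87 vertices is 2-regular; connected 2-regular on 87 ⇒ C_{87}.
Distinct eigenvalues (to 5 d.p.): [2.0, 1.99479, 1.97917, 1.95324, 1.91713, 1.87102, 1.81515, 1.74982, 1.67537, 1.59219, 1.5007, 1.40139, 1.29477, 1.18141, 1.06188, 0.93682, 0.80687, 0.67272, 0.53506, 0.39461, 0.2521, 0.10828, -0.03611, -0.18031, -0.32356, -0.46513, -0.60428, -0.74028, -0.87241, -1.0, -1.12237, -1.2389, -1.34896, -1.45199, -1.54745, -1.63484, -1.71371, -1.78365, -1.84429, -1.89531, -1.93645, -1.96749, -1.98828, -1.9987].
ϑ = −N·λ_min/(λ_max−λ_min) = −87·(-2*cos(pi/87))/(2−(-2*cos(pi/87))) = 87*cos(pi/87)/(cos(pi/87) + 1).
ϑ(G) ≈ 43.4858165.
Sandwich: α(G)=43 ≤ ϑ(G)=87*cos(pi/87)/(cos(pi/87) + 1) ≤ χ(Ḡ)=44 (both strict).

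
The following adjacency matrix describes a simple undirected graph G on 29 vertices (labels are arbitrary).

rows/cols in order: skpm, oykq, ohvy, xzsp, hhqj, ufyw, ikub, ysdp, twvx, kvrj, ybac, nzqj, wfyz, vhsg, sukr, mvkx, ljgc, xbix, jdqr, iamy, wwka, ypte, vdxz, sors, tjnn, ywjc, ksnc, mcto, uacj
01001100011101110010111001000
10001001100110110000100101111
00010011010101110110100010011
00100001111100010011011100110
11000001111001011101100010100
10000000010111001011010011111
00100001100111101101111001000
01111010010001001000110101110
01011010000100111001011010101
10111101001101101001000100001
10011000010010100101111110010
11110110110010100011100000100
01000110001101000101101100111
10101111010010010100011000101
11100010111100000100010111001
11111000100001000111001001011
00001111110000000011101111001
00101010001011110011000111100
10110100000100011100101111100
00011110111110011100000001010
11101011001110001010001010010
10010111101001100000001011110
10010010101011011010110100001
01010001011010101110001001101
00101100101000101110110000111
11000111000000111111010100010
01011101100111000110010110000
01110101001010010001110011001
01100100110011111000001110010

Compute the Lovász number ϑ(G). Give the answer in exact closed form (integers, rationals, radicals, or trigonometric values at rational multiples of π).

sqrt(29)

deg(ohvy) = 14; N(ohvy) = {xzsp, ikub, ysdp, kvrj, nzqj, vhsg, sukr, mvkx, xbix, jdqr, wwka, tjnn, mcto, uacj}.
Vertex nzqj has 14 neighbors: skpm, oykq, ohvy, xzsp, ufyw, ikub, twvx, kvrj, wfyz, sukr, jdqr, iamy, wwka, ksnc.
deg(tjnn) = 14; N(tjnn) = {ohvy, hhqj, ufyw, twvx, ybac, sukr, ljgc, xbix, jdqr, wwka, ypte, ksnc, mcto, uacj}.
Vertex mcto has 14 neighbors: oykq, ohvy, xzsp, ufyw, ysdp, ybac, wfyz, mvkx, iamy, wwka, ypte, tjnn, ywjc, uacj.
Every vertex has degree 14 (N=29); strongly regular (29,14,6,7).
spec(A) ≈ [14.0, 2.1926, -3.1926] (distinct, 4 d.p.).
−29·(-sqrt(29)/2 - 1/2) / ((14)−(-sqrt(29)/2 - 1/2)) = sqrt(29) = ϑ(G).
≈ 5.385164807 (to 9 d.p.).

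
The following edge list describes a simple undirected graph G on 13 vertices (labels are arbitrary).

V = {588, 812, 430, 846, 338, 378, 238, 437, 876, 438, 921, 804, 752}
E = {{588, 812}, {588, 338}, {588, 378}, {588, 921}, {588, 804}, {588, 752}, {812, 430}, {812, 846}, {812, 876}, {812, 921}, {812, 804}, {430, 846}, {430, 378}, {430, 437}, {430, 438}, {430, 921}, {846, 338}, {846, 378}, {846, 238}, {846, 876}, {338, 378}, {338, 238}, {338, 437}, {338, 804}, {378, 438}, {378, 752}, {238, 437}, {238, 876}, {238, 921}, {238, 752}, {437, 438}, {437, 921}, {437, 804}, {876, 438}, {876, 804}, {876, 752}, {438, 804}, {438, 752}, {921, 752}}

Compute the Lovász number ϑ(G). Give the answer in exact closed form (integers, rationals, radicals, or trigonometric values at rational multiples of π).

sqrt(13)

Vertex 921 has 6 neighbors: 588, 812, 430, 238, 437, 752.
deg(752) = 6; N(752) = {588, 378, 238, 876, 438, 921}.
N(804) = {588, 812, 338, 437, 876, 438}, |N(804)| = 6.
Vertex 238 has 6 neighbors: 846, 338, 437, 876, 921, 752.
Regular of degree 6 on 13 vertices: SR(13,6,2,3) — a Paley graph.
The 3 distinct eigenvalues: [6.0, 1.302776, -2.302776].
Lovász: ϑ = −13(-sqrt(13)/2 - 1/2)/(6+-(-sqrt(13)/2 - 1/2)) = sqrt(13).
= 3.605551275… (decimal).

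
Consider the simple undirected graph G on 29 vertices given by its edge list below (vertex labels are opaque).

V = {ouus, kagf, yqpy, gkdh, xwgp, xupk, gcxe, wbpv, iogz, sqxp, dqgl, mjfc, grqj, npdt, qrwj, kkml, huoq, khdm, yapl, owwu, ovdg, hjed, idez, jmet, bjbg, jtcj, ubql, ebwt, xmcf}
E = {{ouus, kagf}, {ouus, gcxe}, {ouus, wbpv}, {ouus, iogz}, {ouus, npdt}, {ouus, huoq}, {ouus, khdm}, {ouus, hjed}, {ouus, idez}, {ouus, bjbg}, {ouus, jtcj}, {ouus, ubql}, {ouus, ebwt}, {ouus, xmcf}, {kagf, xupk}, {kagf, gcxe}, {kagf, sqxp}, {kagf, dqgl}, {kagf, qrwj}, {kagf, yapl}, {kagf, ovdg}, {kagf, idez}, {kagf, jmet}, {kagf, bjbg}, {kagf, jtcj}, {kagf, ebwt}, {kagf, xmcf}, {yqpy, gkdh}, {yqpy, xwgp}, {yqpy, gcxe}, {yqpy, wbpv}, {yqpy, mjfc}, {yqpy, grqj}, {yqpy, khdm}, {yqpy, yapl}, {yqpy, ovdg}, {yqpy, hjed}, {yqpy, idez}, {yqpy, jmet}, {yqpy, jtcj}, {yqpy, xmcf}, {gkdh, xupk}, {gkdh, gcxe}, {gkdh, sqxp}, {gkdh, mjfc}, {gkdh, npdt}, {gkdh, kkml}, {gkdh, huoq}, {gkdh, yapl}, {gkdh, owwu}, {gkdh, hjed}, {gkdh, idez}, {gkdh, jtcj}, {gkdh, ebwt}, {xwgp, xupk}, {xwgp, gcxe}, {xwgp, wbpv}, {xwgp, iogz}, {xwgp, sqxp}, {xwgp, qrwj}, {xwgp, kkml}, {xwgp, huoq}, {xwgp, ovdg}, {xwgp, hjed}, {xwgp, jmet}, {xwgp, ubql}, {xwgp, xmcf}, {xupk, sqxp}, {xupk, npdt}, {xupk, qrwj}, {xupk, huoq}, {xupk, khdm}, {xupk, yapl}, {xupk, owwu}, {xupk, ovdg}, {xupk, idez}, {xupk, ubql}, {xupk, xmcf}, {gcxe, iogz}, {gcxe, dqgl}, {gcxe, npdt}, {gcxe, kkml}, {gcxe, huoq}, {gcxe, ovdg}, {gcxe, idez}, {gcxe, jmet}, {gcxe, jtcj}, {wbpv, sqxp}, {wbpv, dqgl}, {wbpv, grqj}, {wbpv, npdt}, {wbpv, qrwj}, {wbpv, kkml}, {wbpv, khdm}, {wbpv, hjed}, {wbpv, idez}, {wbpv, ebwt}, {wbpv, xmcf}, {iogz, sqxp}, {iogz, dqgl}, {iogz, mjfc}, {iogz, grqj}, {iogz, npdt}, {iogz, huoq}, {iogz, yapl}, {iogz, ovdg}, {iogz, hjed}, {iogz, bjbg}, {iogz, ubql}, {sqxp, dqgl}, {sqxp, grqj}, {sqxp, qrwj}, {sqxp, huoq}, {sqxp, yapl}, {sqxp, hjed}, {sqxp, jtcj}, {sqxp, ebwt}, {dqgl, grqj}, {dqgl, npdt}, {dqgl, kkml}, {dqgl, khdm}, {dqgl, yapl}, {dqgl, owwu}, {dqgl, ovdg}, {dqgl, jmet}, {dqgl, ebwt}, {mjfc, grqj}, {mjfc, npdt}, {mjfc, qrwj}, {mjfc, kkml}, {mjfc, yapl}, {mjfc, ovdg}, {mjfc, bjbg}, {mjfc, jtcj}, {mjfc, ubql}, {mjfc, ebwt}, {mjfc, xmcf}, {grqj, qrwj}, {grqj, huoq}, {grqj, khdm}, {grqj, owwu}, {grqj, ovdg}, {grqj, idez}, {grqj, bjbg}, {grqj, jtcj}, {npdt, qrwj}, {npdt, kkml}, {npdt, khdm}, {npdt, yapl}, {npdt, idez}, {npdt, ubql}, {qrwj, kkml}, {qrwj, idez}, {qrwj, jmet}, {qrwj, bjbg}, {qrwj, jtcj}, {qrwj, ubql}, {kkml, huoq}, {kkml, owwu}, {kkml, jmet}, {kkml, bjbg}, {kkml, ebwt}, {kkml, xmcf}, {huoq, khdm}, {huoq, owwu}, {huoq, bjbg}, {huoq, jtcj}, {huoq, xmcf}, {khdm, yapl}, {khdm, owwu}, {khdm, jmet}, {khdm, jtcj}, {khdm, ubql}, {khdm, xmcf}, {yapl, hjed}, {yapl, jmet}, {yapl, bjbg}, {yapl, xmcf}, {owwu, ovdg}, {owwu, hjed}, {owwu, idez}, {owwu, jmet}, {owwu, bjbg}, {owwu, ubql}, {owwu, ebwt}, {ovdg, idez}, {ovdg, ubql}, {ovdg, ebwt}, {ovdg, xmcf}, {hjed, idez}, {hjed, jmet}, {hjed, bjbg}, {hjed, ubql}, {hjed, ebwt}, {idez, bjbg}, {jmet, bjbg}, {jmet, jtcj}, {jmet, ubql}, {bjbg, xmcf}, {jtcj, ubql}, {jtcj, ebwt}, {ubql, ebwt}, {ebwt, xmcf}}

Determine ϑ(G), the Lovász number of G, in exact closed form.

sqrt(29)

N(wbpv) = {ouus, yqpy, xwgp, sqxp, dqgl, grqj, npdt, qrwj, kkml, khdm, hjed, idez, ebwt, xmcf}, |N(wbpv)| = 14.
Vertex qrwj has 14 neighbors: kagf, xwgp, xupk, wbpv, sqxp, mjfc, grqj, npdt, kkml, idez, jmet, bjbg, jtcj, ubql.
N(sqxp) = {kagf, gkdh, xwgp, xupk, wbpv, iogz, dqgl, grqj, qrwj, huoq, yapl, hjed, jtcj, ebwt}, |N(sqxp)| = 14.
deg(jtcj) = 14; N(jtcj) = {ouus, kagf, yqpy, gkdh, gcxe, sqxp, mjfc, grqj, qrwj, huoq, khdm, jmet, ubql, ebwt}.
14-regular, N=29; Paley(29): SR with (k,λ,μ)=(14,6,7).
spec(A) ≈ [14.0, 2.19258, -3.19258] (distinct, 5 d.p.).
λ_max=14, λ_min=-sqrt(29)/2 - 1/2; ϑ = −29·λ_min/(λ_max−λ_min) = sqrt(29).
Numerically 5.3852.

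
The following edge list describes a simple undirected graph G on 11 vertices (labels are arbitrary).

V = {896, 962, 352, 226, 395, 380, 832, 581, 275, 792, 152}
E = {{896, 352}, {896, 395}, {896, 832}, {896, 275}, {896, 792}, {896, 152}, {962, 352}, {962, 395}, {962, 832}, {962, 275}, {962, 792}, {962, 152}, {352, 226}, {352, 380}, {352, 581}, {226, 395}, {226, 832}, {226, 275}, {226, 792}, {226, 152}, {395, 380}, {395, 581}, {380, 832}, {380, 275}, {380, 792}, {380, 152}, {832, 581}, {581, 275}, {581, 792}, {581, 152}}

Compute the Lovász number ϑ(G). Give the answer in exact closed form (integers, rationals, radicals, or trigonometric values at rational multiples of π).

6

deg(792) = 5; N(792) = {896, 962, 226, 380, 581}.
N(896) = {352, 395, 832, 275, 792, 152}, |N(896)| = 6.
deg(352) = 5; N(352) = {896, 962, 226, 380, 581}.
Vertex 275 has 5 neighbors: 896, 962, 226, 380, 581.
G = K_{6,5}: α = 6 = χ(Ḡ), so ϑ = 6.
= 6.000000000… (decimal).
Sandwich: α(G)=6 ≤ ϑ(G)=6 ≤ χ(Ḡ)=6 (collapsed).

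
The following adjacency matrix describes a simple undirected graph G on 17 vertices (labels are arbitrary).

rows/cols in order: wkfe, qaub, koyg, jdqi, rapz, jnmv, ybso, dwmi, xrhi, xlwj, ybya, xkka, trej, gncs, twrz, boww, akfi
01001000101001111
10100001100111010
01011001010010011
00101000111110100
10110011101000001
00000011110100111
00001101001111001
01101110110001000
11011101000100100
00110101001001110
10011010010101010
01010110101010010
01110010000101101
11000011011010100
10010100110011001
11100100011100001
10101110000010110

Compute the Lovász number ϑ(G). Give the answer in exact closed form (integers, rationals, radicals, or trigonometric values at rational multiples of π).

Vertex xlwj has 8 neighbors: koyg, jdqi, jnmv, dwmi, ybya, gncs, twrz, boww.
deg(wkfe) = 8; N(wkfe) = {qaub, rapz, xrhi, ybya, gncs, twrz, boww, akfi}.
Vertex boww has 8 neighbors: wkfe, qaub, koyg, jnmv, xlwj, ybya, xkka, akfi.
deg(trej) = 8; N(trej) = {qaub, koyg, jdqi, ybso, xkka, gncs, twrz, akfi}.
8-regular, N=17; strongly regular (17,8,3,4).
The 3 distinct eigenvalues: [8.0, 1.5616, -2.5616].
ϑ = −N·λ_min/(λ_max−λ_min) = −17·(-sqrt(17)/2 - 1/2)/(8−(-sqrt(17)/2 - 1/2)) = sqrt(17).
= 4.1231056… (decimal).

sqrt(17)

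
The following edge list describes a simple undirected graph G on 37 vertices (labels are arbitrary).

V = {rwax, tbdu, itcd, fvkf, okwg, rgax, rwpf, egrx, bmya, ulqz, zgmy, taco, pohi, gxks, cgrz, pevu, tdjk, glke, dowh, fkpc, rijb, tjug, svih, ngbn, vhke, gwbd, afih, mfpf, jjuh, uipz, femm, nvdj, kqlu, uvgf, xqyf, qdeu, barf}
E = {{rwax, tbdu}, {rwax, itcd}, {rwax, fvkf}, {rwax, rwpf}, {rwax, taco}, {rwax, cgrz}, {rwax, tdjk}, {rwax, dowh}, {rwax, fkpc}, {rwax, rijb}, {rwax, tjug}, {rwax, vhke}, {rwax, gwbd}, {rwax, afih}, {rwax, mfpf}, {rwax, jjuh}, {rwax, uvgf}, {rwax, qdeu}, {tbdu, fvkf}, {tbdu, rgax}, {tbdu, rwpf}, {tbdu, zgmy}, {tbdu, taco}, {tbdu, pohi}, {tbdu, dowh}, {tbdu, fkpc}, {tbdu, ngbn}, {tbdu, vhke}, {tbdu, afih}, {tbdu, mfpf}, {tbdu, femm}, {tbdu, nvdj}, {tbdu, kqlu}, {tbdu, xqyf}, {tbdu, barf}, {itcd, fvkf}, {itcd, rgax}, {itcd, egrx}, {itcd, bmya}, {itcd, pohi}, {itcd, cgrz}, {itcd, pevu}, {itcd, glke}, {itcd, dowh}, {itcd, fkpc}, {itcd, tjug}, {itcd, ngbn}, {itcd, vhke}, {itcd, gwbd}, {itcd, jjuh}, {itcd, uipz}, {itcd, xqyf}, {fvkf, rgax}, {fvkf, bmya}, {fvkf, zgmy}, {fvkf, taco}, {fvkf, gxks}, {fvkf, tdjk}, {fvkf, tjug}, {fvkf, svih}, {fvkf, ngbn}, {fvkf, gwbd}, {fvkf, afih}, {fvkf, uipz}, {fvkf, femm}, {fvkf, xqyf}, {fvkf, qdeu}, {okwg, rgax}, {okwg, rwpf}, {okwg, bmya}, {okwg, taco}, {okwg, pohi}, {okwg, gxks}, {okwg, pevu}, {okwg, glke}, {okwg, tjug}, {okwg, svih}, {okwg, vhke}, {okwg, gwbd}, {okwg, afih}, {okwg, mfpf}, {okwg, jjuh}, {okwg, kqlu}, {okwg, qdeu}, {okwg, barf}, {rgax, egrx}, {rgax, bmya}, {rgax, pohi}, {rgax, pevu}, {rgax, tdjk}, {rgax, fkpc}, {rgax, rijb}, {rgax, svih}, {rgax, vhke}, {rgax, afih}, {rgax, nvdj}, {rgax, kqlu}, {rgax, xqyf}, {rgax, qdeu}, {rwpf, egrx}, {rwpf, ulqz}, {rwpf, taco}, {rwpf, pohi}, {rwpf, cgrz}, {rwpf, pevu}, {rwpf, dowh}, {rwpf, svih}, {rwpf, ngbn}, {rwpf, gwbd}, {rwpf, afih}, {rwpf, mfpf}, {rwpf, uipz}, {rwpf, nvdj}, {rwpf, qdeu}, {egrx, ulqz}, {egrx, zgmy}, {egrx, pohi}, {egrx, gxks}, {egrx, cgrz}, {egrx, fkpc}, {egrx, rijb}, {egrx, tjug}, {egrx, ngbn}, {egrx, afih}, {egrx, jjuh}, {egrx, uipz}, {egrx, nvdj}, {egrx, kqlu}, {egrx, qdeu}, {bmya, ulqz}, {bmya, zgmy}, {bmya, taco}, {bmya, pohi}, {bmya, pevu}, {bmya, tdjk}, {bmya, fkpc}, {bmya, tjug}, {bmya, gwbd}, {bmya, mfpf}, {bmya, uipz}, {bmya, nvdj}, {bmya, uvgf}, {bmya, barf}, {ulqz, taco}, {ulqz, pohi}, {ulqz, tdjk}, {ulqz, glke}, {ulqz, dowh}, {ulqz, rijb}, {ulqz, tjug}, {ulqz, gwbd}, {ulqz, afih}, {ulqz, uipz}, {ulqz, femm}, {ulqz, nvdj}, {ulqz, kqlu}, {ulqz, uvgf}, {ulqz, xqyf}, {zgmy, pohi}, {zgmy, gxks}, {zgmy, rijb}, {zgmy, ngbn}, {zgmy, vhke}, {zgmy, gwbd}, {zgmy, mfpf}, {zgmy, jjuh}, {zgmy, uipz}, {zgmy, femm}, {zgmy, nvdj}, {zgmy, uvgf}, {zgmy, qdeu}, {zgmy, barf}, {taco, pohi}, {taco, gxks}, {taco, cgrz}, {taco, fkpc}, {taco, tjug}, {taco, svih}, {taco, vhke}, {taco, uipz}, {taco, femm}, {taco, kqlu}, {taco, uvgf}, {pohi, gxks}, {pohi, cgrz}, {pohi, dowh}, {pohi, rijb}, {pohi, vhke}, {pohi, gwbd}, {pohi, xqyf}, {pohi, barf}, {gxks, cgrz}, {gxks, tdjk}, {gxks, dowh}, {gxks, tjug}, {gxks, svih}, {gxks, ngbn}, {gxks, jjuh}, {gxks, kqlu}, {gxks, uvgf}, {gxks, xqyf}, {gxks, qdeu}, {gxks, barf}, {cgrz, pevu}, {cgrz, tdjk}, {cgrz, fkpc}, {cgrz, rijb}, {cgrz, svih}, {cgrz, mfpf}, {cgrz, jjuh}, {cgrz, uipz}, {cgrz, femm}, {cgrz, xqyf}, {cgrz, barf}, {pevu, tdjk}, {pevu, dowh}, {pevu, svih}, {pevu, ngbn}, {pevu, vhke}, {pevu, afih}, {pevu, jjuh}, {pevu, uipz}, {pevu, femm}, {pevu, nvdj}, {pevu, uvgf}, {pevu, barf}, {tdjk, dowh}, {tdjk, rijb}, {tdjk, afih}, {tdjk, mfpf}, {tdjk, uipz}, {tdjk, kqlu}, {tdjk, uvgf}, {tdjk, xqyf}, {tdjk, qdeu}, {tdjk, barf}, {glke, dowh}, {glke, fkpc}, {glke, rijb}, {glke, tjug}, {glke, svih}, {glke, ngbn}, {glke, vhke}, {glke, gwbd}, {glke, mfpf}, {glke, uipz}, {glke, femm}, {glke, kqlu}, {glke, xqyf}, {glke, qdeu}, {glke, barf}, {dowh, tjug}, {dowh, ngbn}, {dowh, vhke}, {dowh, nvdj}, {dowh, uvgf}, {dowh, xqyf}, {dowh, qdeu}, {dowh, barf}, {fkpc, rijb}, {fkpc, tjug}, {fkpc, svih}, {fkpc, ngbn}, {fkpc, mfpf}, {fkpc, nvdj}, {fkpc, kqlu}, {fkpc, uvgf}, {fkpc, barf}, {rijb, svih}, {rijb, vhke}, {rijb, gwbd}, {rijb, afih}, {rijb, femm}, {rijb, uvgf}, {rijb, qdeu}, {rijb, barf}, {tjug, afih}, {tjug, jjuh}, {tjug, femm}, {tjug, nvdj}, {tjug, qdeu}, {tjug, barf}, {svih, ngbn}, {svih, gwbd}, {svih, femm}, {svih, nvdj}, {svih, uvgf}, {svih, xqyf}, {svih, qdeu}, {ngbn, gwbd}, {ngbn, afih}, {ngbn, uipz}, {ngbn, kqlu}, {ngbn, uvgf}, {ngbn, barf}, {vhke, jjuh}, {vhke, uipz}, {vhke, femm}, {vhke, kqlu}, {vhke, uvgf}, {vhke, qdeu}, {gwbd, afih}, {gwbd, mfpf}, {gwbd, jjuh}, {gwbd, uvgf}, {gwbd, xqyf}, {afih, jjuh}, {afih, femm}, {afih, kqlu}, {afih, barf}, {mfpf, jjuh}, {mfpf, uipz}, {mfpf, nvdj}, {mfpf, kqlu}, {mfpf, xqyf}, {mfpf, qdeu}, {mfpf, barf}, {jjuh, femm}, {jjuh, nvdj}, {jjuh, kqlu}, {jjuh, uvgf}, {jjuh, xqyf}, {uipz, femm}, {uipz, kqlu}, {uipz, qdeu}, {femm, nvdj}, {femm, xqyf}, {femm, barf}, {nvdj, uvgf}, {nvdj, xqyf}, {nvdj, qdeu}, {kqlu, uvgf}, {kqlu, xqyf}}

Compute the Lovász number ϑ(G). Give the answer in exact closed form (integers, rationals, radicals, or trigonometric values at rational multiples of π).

N(rwax) = {tbdu, itcd, fvkf, rwpf, taco, cgrz, tdjk, dowh, fkpc, rijb, tjug, vhke, gwbd, afih, mfpf, jjuh, uvgf, qdeu}, |N(rwax)| = 18.
deg(femm) = 18; N(femm) = {tbdu, fvkf, ulqz, zgmy, taco, cgrz, pevu, glke, rijb, tjug, svih, vhke, afih, jjuh, uipz, nvdj, xqyf, barf}.
N(uipz) = {itcd, fvkf, rwpf, egrx, bmya, ulqz, zgmy, taco, cgrz, pevu, tdjk, glke, ngbn, vhke, mfpf, femm, kqlu, qdeu}, |N(uipz)| = 18.
deg(cgrz) = 18; N(cgrz) = {rwax, itcd, rwpf, egrx, taco, pohi, gxks, pevu, tdjk, fkpc, rijb, svih, mfpf, jjuh, uipz, femm, xqyf, barf}.
18-regular, N=37; strongly regular (37,18,8,9).
The 3 distinct eigenvalues: [18.0, 2.5414, -3.5414].
Lovász (edge-transitive): ϑ = −37·(-sqrt(37)/2 - 1/2)/((18)−(-sqrt(37)/2 - 1/2)) = sqrt(37).
≈ 6.0827625 (to 7 d.p.).

sqrt(37)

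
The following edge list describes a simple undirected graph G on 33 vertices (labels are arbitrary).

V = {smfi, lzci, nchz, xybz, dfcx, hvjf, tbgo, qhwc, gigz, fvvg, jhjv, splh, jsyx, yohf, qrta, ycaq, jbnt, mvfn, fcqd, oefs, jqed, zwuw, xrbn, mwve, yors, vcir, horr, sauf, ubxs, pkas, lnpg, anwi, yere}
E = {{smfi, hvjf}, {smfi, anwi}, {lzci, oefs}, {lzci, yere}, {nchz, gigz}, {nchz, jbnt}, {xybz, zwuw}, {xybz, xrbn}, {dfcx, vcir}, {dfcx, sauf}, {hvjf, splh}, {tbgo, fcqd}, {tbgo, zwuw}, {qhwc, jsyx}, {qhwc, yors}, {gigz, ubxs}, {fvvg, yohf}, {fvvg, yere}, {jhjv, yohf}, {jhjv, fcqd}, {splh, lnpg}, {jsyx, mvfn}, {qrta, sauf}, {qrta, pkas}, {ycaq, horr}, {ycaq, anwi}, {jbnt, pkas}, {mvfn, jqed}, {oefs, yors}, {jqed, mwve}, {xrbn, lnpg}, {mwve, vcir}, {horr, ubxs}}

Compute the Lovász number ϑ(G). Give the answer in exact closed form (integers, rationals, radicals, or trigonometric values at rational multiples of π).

Vertex jbnt has 2 neighbors: nchz, pkas.
N(qrta) = {sauf, pkas}, |N(qrta)| = 2.
Vertex xybz has 2 neighbors: zwuw, xrbn.
deg(ubxs) = 2; N(ubxs) = {gigz, horr}.
Regular of degree 2 on 33 vertices: the odd cycle C_{33}.
spec(A) ≈ [2.0, 1.9639, 1.8567, 1.6825, 1.4475, 1.1601, 0.8308, 0.4715, 0.0952, -0.2846, -0.6541, -1.0, -1.3097, -1.5721, -1.7777, -1.919, -1.9909] (distinct, 4 d.p.).
−33·(-2*cos(pi/33)) / ((2)−(-2*cos(pi/33))) = 33*cos(pi/33)/(cos(pi/33) + 1) = ϑ(G).
≈ 16.46256 (to 5 d.p.).
Sandwich: α(G)=16 ≤ ϑ(G)=33*cos(pi/33)/(cos(pi/33) + 1) ≤ χ(Ḡ)=17 (both strict).

33*cos(pi/33)/(cos(pi/33) + 1)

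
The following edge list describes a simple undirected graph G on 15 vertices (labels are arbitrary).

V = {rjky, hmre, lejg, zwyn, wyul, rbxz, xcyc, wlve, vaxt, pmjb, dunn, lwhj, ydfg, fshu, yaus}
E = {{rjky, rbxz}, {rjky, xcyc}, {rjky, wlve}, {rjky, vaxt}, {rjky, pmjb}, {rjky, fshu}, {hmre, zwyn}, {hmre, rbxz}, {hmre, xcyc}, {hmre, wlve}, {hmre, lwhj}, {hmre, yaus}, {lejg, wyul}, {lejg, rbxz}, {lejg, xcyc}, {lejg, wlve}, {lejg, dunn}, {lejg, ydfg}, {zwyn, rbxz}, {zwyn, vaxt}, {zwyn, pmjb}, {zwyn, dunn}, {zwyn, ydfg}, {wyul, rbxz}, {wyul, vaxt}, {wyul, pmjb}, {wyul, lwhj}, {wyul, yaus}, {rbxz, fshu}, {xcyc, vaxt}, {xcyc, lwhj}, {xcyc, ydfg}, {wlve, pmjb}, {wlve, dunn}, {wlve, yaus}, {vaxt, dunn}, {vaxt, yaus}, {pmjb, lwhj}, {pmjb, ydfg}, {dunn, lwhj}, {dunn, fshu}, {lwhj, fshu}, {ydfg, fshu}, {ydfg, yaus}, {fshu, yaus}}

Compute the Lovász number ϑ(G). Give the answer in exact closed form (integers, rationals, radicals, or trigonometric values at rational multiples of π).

Vertex lwhj has 6 neighbors: hmre, wyul, xcyc, pmjb, dunn, fshu.
N(lejg) = {wyul, rbxz, xcyc, wlve, dunn, ydfg}, |N(lejg)| = 6.
deg(dunn) = 6; N(dunn) = {lejg, zwyn, wlve, vaxt, lwhj, fshu}.
Vertex wyul has 6 neighbors: lejg, rbxz, vaxt, pmjb, lwhj, yaus.
15-vertex 6-regular graph: Kneser K(6,2) on C(6,2)=15 vertices.
The 3 distinct eigenvalues: [6.0, 1.0, -3.0].
−15·(-3) / ((6)−(-3)) = 5 = ϑ(G).
ϑ(G) ≈ 5.0000.

5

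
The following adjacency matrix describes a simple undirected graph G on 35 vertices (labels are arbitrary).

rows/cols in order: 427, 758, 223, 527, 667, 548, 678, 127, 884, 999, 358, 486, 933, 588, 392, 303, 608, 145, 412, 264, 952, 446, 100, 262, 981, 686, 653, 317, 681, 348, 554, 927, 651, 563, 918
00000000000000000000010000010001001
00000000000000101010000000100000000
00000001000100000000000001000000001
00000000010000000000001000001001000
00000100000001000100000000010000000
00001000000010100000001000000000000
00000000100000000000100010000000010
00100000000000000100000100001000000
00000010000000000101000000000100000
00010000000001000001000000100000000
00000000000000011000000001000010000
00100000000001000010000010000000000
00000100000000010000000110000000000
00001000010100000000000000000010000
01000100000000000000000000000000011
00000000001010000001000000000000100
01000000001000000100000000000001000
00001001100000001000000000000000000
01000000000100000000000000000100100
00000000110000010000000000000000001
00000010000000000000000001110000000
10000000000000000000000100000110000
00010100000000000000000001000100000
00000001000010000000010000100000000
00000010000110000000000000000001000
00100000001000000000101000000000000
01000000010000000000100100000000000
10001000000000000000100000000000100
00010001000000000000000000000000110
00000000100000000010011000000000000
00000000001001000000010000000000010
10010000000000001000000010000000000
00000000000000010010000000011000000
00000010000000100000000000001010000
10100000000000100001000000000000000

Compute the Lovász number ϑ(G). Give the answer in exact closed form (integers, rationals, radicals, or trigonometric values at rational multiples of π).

Vertex 303 has 4 neighbors: 358, 933, 264, 651.
Vertex 317 has 4 neighbors: 427, 667, 952, 651.
N(999) = {527, 588, 264, 653}, |N(999)| = 4.
Vertex 554 has 4 neighbors: 358, 588, 446, 563.
Every vertex has degree 4 (N=35); Kneser-type, 3-subsets of [7].
The 4 distinct eigenvalues: [4.0, 2.0, -1.0, -3.0].
Lovász (edge-transitive): ϑ = −35·(-3)/((4)−(-3)) = 15.
= 15.0000… (decimal).

15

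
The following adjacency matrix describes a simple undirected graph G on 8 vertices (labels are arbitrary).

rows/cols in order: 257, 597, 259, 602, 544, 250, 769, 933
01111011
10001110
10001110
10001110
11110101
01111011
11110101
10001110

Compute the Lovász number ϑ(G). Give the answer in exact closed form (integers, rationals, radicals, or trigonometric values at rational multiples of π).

Vertex 597 has 4 neighbors: 257, 544, 250, 769.
N(257) = {597, 259, 602, 544, 769, 933}, |N(257)| = 6.
Vertex 933 has 4 neighbors: 257, 544, 250, 769.
N(602) = {257, 544, 250, 769}, |N(602)| = 4.
3 parts of sizes [4, 2, 2]; α(G) = 4 = ϑ (perfect).
ϑ(G) ≈ 4.00000000.
α=4, χ(Ḡ)=4; ϑ=4 lies between (collapsed).

4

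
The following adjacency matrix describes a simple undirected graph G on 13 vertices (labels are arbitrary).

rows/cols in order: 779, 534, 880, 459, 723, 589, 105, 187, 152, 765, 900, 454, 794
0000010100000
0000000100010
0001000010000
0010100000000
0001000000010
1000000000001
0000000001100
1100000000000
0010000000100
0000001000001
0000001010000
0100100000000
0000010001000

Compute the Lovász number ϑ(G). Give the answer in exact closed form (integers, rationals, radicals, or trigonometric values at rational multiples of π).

Vertex 900 has 2 neighbors: 105, 152.
Vertex 794 has 2 neighbors: 589, 765.
N(454) = {534, 723}, |N(454)| = 2.
N(723) = {459, 454}, |N(723)| = 2.
Regular of degree 2 on 13 vertices: the odd cycle C_{13}.
The 7 distinct eigenvalues: [2.0, 1.770912, 1.136129, 0.241073, -0.70921, -1.497021, -1.941884].
ϑ = −N·λ_min/(λ_max−λ_min) = −13·(-2*cos(pi/13))/(2−(-2*cos(pi/13))) = 13*cos(pi/13)/(cos(pi/13) + 1).
ϑ(G) ≈ 6.40416856.
Sandwich: α(G)=6 ≤ ϑ(G)=13*cos(pi/13)/(cos(pi/13) + 1) ≤ χ(Ḡ)=7 (both strict).

13*cos(pi/13)/(cos(pi/13) + 1)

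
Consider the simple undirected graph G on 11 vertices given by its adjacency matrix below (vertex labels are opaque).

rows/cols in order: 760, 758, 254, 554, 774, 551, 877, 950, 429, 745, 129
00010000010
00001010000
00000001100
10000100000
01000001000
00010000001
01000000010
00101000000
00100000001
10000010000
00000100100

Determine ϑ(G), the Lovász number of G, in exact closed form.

11*cos(pi/11)/(cos(pi/11) + 1)

deg(745) = 2; N(745) = {760, 877}.
N(877) = {758, 745}, |N(877)| = 2.
deg(129) = 2; N(129) = {551, 429}.
N(554) = {760, 551}, |N(554)| = 2.
2-regular, N=11; connected 2-regular on 11 ⇒ C_{11}.
The 6 distinct eigenvalues: [2.0, 1.683, 0.831, -0.285, -1.31, -1.919].
−11·(-2*cos(pi/11)) / ((2)−(-2*cos(pi/11))) = 11*cos(pi/11)/(cos(pi/11) + 1) = ϑ(G).
≈ 5.38630291 (to 8 d.p.).
Lovász sandwich 5 ≤ 11*cos(pi/11)/(cos(pi/11) + 1) ≤ 6: both strict.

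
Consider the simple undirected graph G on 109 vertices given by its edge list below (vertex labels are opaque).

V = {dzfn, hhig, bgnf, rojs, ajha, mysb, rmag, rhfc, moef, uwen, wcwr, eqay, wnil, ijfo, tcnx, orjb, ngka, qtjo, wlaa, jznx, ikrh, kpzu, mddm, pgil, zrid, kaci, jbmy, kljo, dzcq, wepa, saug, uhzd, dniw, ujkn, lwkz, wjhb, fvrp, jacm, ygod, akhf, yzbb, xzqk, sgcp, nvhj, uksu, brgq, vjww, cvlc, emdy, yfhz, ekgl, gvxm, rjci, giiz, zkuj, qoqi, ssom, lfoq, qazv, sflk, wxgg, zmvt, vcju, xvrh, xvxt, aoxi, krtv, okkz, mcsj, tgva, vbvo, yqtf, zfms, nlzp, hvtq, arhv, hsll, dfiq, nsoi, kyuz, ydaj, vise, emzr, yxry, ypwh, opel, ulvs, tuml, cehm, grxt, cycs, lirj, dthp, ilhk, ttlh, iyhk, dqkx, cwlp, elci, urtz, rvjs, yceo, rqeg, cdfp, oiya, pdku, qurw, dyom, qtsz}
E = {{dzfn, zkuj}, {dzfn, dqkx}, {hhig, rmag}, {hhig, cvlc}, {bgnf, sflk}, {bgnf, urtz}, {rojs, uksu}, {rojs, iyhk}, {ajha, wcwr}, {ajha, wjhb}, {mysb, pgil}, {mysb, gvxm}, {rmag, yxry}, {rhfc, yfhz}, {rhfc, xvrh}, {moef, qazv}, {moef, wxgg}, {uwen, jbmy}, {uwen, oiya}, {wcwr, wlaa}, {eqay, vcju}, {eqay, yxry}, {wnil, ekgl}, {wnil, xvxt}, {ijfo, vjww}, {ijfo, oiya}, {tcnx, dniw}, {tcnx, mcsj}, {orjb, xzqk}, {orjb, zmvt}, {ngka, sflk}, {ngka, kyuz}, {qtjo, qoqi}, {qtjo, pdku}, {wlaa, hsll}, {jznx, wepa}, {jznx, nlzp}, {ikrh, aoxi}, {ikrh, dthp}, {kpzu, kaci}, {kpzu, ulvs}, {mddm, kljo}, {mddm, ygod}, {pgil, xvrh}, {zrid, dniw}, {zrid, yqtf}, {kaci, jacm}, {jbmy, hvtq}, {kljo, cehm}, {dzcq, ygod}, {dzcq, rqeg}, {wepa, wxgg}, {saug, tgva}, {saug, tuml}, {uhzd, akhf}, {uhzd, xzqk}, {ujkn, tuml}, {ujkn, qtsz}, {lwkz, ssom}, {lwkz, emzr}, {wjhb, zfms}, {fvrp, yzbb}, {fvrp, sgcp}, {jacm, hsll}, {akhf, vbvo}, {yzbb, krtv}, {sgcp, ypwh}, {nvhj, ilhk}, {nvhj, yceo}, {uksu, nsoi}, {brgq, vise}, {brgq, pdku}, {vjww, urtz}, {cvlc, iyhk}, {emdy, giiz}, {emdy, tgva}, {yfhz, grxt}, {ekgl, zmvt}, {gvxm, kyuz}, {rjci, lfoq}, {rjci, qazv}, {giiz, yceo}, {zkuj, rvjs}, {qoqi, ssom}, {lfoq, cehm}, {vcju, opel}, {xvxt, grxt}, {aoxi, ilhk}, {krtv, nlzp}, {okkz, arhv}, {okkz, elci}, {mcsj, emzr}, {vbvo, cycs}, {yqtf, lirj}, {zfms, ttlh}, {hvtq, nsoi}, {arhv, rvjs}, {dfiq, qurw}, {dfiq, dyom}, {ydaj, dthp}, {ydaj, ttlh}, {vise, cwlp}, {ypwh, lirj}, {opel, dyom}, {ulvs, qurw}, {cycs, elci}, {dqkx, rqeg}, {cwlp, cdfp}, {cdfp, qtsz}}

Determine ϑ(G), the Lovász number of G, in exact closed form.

109*cos(pi/109)/(cos(pi/109) + 1)

deg(zrid) = 2; N(zrid) = {dniw, yqtf}.
deg(brgq) = 2; N(brgq) = {vise, pdku}.
N(oiya) = {uwen, ijfo}, |N(oiya)| = 2.
Vertex cycs has 2 neighbors: vbvo, elci.
G on 109 vertices is 2-regular; the odd cycle C_{109}.
spec(A) ≈ [2.0, 1.997, 1.987, 1.97, 1.947, 1.918, 1.882, 1.839, 1.791, 1.737, 1.677, 1.611, 1.54, 1.464, 1.383, 1.298, 1.208, 1.114, 1.017, 0.916, 0.812, 0.705, 0.596, 0.485, 0.372, 0.259, 0.144, 0.029, -0.086, -0.201, -0.316, -0.429, -0.541, -0.651, -0.759, -0.864, -0.967, -1.066, -1.162, -1.253, -1.341, -1.424, -1.503, -1.576, -1.645, -1.708, -1.765, -1.816, -1.861, -1.9, -1.933, -1.959, -1.979, -1.993, -1.999] (distinct, 3 d.p.).
ϑ = −N·λ_min/(λ_max−λ_min) = −109·(-2*cos(pi/109))/(2−(-2*cos(pi/109))) = 109*cos(pi/109)/(cos(pi/109) + 1).
Numerically 54.4886801.
54 ≤ 109*cos(pi/109)/(cos(pi/109) + 1) ≤ 55: both strict.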